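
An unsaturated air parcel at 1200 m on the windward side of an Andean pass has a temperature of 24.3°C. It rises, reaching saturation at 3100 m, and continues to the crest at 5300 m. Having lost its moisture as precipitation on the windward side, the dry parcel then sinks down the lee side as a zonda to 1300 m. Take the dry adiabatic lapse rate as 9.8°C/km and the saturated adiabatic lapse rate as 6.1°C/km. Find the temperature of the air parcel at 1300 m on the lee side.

From 1200 m to 3100 m (dry): cools by 9.8 × 1.9 = 18.62°C, giving 5.68°C.
From 3100 m to 5300 m (saturated): cools by 6.1 × 2.2 = 13.42°C, giving -7.74°C.
From 5300 m to 1300 m (dry descent): warms by 9.8 × 4 = 39.2°C, giving 31.46°C.

31.46°C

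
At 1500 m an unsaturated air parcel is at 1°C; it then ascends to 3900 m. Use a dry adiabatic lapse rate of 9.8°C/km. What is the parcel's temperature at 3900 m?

-22.52°C

From 1500 m to 3900 m (dry adiabatic): cools by 9.8 × 2.4 = 23.52°C, giving -22.52°C.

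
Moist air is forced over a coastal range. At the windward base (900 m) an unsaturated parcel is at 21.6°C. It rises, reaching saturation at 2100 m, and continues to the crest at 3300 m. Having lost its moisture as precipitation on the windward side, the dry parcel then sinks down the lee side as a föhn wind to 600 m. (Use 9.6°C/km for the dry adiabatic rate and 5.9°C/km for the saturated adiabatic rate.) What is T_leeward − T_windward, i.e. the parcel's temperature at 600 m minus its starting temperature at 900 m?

+7.32°C

From 900 m to 2100 m (dry): cools by 9.6 × 1.2 = 11.52°C, giving 10.08°C.
From 2100 m to 3300 m (saturated): cools by 5.9 × 1.2 = 7.08°C, giving 3°C.
From 3300 m to 600 m (dry descent): warms by 9.6 × 2.7 = 25.92°C, giving 28.92°C.
Net change vs windward start: 28.92 − 21.6 = +7.32°C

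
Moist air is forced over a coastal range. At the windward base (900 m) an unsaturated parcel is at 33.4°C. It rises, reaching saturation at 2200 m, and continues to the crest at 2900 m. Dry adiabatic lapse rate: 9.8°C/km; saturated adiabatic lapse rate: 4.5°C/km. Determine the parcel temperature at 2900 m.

17.51°C

900–2200 m, dry: Δz = 1.3 km ⇒ ΔT = -12.74°C; T = 20.66°C
2200–2900 m, saturated: Δz = 0.7 km ⇒ ΔT = -3.15°C; T = 17.51°C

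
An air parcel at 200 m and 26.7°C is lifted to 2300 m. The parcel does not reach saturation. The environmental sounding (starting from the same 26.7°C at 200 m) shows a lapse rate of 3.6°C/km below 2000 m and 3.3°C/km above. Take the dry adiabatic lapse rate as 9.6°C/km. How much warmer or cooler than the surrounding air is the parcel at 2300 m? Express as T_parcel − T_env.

Parcel:
  Dry to 2300 m: -9.6 × 2.1 km = -20.16°C, so T = 6.54°C.
Environment:
  Environment, lower layer to 2000 m: -3.6 × 1.8 km = -6.48°C, so T = 20.22°C.
  Environment, upper layer to 2300 m: -3.3 × 0.3 km = -0.99°C, so T = 19.23°C.
T_parcel − T_env = 6.54 − 19.23 = -12.69°C

-12.69°C (parcel cooler than environment)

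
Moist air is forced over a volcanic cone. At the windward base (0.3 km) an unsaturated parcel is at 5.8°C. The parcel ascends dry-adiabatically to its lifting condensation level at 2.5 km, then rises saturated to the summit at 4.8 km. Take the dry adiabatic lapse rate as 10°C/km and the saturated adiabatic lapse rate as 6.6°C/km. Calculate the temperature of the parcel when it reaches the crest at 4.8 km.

Dry to 2500 m: -10 × 2.2 km = -22°C, so T = -16.2°C.
Saturated to 4800 m: -6.6 × 2.3 km = -15.18°C, so T = -31.38°C.

-31.38°C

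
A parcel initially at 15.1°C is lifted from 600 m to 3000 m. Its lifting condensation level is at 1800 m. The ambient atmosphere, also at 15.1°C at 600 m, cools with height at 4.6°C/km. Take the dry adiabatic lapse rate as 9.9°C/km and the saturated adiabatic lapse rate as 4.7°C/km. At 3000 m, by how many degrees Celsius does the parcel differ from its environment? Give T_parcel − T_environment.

-6.48°C (parcel cooler than environment)

Parcel:
  Dry to 1800 m: -9.9 × 1.2 km = -11.88°C, so T = 3.22°C.
  Saturated to 3000 m: -4.7 × 1.2 km = -5.64°C, so T = -2.42°C.
Environment:
  Environment to 3000 m: -4.6 × 2.4 km = -11.04°C, so T = 4.06°C.
T_parcel − T_env = -2.42 − 4.06 = -6.48°C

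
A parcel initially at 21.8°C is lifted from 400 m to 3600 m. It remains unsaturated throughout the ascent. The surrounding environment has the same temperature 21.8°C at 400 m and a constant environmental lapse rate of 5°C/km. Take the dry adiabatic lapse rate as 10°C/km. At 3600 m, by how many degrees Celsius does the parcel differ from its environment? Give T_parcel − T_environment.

Parcel:
  400–3600 m, dry: Δz = 3.2 km ⇒ ΔT = -32°C; T = -10.2°C
Environment:
  400–3600 m, environment: Δz = 3.2 km ⇒ ΔT = -16°C; T = 5.8°C
T_parcel − T_env = -10.2 − 5.8 = -16°C

-16°C (parcel cooler than environment)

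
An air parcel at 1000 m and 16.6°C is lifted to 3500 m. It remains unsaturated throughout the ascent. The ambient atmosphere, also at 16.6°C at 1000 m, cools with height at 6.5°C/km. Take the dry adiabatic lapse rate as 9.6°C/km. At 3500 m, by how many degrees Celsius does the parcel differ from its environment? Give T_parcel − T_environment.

-7.75°C (parcel cooler than environment)

Parcel:
  1000 → 3500 m (dry, 9.6°C/km): ΔT = -9.6 × 2.5 = -24°C → T = -7.4°C
Environment:
  1000 → 3500 m (environment, 6.5°C/km): ΔT = -6.5 × 2.5 = -16.25°C → T = 0.35°C
T_parcel − T_env = -7.4 − 0.35 = -7.75°C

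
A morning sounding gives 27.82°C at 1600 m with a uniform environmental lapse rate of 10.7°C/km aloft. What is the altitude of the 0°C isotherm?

4200 m

Height above start = (27.82 − 0) / 10.7 = 2.6 km
Altitude = 1600 m + 2600 m = 4200 m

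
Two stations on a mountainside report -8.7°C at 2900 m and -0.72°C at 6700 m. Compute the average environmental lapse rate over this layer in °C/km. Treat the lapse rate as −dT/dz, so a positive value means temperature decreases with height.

Γ = −ΔT/Δz = (-8.7 − (-0.72)) / (6700 − 2900) m
  = -7.98°C / 3.8 km = -2.1°C/km

-2.1°C/km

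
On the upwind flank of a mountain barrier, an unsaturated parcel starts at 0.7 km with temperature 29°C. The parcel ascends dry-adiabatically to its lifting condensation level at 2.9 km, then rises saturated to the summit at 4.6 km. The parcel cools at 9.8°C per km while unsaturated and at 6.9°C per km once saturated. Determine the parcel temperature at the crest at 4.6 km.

From 700 m to 2900 m (dry): cools by 9.8 × 2.2 = 21.56°C, giving 7.44°C.
From 2900 m to 4600 m (saturated): cools by 6.9 × 1.7 = 11.73°C, giving -4.29°C.

-4.29°C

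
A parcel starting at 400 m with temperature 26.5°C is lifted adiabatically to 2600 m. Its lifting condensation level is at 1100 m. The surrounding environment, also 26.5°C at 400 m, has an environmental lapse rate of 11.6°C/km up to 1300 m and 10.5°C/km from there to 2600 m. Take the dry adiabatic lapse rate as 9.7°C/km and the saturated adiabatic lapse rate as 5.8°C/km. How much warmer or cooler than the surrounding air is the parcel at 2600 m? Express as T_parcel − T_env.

+8.6°C (parcel warmer than environment)

Parcel:
  From 400 m to 1100 m (dry): cools by 9.7 × 0.7 = 6.79°C, giving 19.71°C.
  From 1100 m to 2600 m (saturated): cools by 5.8 × 1.5 = 8.7°C, giving 11.01°C.
Environment:
  From 400 m to 1300 m (environment, lower layer): cools by 11.6 × 0.9 = 10.44°C, giving 16.06°C.
  From 1300 m to 2600 m (environment, upper layer): cools by 10.5 × 1.3 = 13.65°C, giving 2.41°C.
T_parcel − T_env = 11.01 − 2.41 = +8.6°C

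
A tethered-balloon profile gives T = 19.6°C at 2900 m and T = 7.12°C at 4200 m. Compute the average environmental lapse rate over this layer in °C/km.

9.6°C/km

Γ = −ΔT/Δz = (19.6 − 7.12) / (4200 − 2900) m
  = 12.48°C / 1.3 km = 9.6°C/km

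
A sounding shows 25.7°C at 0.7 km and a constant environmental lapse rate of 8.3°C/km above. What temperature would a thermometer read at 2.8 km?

8.27°C

700 → 2800 m (environmental, 8.3°C/km): ΔT = -8.3 × 2.1 = -17.43°C → T = 8.27°C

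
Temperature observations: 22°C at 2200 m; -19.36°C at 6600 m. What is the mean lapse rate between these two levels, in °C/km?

Γ = −ΔT/Δz = (22 − (-19.36)) / (6600 − 2200) m
  = 41.36°C / 4.4 km = 9.4°C/km

9.4°C/km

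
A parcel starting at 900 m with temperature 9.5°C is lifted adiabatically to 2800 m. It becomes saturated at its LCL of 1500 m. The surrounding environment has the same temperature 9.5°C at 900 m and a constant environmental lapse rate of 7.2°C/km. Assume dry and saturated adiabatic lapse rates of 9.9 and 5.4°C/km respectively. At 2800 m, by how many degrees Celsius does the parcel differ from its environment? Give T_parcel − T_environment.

+0.72°C (parcel warmer than environment)

Parcel:
  From 900 m to 1500 m (dry): cools by 9.9 × 0.6 = 5.94°C, giving 3.56°C.
  From 1500 m to 2800 m (saturated): cools by 5.4 × 1.3 = 7.02°C, giving -3.46°C.
Environment:
  From 900 m to 2800 m (environment): cools by 7.2 × 1.9 = 13.68°C, giving -4.18°C.
T_parcel − T_env = -3.46 − (-4.18) = +0.72°C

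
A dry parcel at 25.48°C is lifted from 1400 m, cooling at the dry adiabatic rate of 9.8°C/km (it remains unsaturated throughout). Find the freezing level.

4000 m

Height above start = (25.48 − 0) / 9.8 = 2.6 km
Altitude = 1400 m + 2600 m = 4000 m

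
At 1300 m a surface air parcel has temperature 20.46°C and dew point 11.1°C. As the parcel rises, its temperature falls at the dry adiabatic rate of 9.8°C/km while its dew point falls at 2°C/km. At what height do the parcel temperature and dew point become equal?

T and T_d converge at 9.8 − 2 = 7.8°C per km
Height above start = (20.46 − 11.1) / 7.8 = 1.2 km
LCL altitude = 1300 m + 1200 m = 2500 m

2500 m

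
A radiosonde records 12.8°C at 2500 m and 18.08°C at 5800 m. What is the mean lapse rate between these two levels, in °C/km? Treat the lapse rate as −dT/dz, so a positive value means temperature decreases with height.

Γ = −ΔT/Δz = (12.8 − 18.08) / (5800 − 2500) m
  = -5.28°C / 3.3 km = -1.6°C/km

-1.6°C/km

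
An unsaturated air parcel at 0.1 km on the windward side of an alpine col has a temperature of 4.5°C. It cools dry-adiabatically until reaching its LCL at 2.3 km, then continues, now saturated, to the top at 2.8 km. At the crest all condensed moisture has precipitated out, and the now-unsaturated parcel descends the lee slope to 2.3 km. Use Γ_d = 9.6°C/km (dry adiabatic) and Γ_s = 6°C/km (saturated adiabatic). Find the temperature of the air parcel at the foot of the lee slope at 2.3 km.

-14.82°C

100 → 2300 m (dry, 9.6°C/km): ΔT = -9.6 × 2.2 = -21.12°C → T = -16.62°C
2300 → 2800 m (saturated, 6°C/km): ΔT = -6 × 0.5 = -3°C → T = -19.62°C
2800 → 2300 m (dry descent, 9.6°C/km): ΔT = +9.6 × 0.5 = +4.8°C → T = -14.82°C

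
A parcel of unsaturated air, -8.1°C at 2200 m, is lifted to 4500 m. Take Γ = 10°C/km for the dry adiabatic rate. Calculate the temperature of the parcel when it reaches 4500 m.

2200–4500 m, dry adiabatic: Δz = 2.3 km ⇒ ΔT = -23°C; T = -31.1°C

-31.1°C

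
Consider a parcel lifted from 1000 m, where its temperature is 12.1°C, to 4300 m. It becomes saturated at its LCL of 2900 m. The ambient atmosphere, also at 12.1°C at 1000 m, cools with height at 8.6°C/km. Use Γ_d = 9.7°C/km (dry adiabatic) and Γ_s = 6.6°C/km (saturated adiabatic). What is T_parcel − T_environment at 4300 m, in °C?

+0.71°C (parcel warmer than environment)

Parcel:
  1000 → 2900 m (dry, 9.7°C/km): ΔT = -9.7 × 1.9 = -18.43°C → T = -6.33°C
  2900 → 4300 m (saturated, 6.6°C/km): ΔT = -6.6 × 1.4 = -9.24°C → T = -15.57°C
Environment:
  1000 → 4300 m (environment, 8.6°C/km): ΔT = -8.6 × 3.3 = -28.38°C → T = -16.28°C
T_parcel − T_env = -15.57 − (-16.28) = +0.71°C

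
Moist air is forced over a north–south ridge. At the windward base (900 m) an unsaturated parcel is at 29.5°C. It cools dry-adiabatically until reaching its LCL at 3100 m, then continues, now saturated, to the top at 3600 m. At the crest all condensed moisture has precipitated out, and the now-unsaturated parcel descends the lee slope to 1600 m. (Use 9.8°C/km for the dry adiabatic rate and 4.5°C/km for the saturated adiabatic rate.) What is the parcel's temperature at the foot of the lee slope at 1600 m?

900–3100 m, dry: Δz = 2.2 km ⇒ ΔT = -21.56°C; T = 7.94°C
3100–3600 m, saturated: Δz = 0.5 km ⇒ ΔT = -2.25°C; T = 5.69°C
3600–1600 m, dry descent: Δz = 2 km ⇒ ΔT = +19.6°C; T = 25.29°C

25.29°C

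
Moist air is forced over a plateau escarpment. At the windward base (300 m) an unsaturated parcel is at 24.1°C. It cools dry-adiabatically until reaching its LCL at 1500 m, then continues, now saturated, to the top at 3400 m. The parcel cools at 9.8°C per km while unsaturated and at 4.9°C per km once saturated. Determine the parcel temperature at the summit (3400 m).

3.03°C

300 → 1500 m (dry, 9.8°C/km): ΔT = -9.8 × 1.2 = -11.76°C → T = 12.34°C
1500 → 3400 m (saturated, 4.9°C/km): ΔT = -4.9 × 1.9 = -9.31°C → T = 3.03°C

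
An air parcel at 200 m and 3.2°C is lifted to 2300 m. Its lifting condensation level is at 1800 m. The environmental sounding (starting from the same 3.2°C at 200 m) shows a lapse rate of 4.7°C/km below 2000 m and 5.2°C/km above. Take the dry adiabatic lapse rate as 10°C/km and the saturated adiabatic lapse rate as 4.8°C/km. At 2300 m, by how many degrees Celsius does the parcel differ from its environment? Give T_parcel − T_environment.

Parcel:
  From 200 m to 1800 m (dry): cools by 10 × 1.6 = 16°C, giving -12.8°C.
  From 1800 m to 2300 m (saturated): cools by 4.8 × 0.5 = 2.4°C, giving -15.2°C.
Environment:
  From 200 m to 2000 m (environment, lower layer): cools by 4.7 × 1.8 = 8.46°C, giving -5.26°C.
  From 2000 m to 2300 m (environment, upper layer): cools by 5.2 × 0.3 = 1.56°C, giving -6.82°C.
T_parcel − T_env = -15.2 − (-6.82) = -8.38°C

-8.38°C (parcel cooler than environment)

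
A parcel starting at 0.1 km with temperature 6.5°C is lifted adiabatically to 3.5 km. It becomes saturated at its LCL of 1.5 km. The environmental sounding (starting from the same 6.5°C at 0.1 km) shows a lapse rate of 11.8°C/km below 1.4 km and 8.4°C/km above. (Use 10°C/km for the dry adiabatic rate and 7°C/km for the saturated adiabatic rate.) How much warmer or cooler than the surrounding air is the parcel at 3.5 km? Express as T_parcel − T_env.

+4.98°C (parcel warmer than environment)

Parcel:
  100–1500 m, dry: Δz = 1.4 km ⇒ ΔT = -14°C; T = -7.5°C
  1500–3500 m, saturated: Δz = 2 km ⇒ ΔT = -14°C; T = -21.5°C
Environment:
  100–1400 m, environment, lower layer: Δz = 1.3 km ⇒ ΔT = -15.34°C; T = -8.84°C
  1400–3500 m, environment, upper layer: Δz = 2.1 km ⇒ ΔT = -17.64°C; T = -26.48°C
T_parcel − T_env = -21.5 − (-26.48) = +4.98°C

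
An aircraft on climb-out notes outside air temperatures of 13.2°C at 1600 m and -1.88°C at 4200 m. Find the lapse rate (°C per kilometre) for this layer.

Γ = −ΔT/Δz = (13.2 − (-1.88)) / (4200 − 1600) m
  = 15.08°C / 2.6 km = 5.8°C/km

5.8°C/km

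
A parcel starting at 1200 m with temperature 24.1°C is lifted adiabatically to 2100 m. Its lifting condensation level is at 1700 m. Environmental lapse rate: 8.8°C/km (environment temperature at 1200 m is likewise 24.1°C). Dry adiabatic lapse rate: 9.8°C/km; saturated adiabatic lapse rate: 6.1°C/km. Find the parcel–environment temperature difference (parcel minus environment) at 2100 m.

Parcel:
  1200–1700 m, dry: Δz = 0.5 km ⇒ ΔT = -4.9°C; T = 19.2°C
  1700–2100 m, saturated: Δz = 0.4 km ⇒ ΔT = -2.44°C; T = 16.76°C
Environment:
  1200–2100 m, environment: Δz = 0.9 km ⇒ ΔT = -7.92°C; T = 16.18°C
T_parcel − T_env = 16.76 − 16.18 = +0.58°C

+0.58°C (parcel warmer than environment)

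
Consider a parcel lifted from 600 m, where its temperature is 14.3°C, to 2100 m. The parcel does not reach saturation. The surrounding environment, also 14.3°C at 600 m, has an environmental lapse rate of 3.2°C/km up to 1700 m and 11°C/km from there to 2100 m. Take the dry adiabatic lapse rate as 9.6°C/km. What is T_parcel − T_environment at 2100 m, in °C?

-6.48°C (parcel cooler than environment)

Parcel:
  From 600 m to 2100 m (dry): cools by 9.6 × 1.5 = 14.4°C, giving -0.1°C.
Environment:
  From 600 m to 1700 m (environment, lower layer): cools by 3.2 × 1.1 = 3.52°C, giving 10.78°C.
  From 1700 m to 2100 m (environment, upper layer): cools by 11 × 0.4 = 4.4°C, giving 6.38°C.
T_parcel − T_env = -0.1 − 6.38 = -6.48°C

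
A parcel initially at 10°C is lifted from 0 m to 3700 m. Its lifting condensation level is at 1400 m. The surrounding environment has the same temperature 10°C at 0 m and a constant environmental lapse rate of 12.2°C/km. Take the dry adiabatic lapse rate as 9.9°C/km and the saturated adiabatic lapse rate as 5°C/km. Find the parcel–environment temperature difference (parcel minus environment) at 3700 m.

+19.78°C (parcel warmer than environment)

Parcel:
  Dry to 1400 m: -9.9 × 1.4 km = -13.86°C, so T = -3.86°C.
  Saturated to 3700 m: -5 × 2.3 km = -11.5°C, so T = -15.36°C.
Environment:
  Environment to 3700 m: -12.2 × 3.7 km = -45.14°C, so T = -35.14°C.
T_parcel − T_env = -15.36 − (-35.14) = +19.78°C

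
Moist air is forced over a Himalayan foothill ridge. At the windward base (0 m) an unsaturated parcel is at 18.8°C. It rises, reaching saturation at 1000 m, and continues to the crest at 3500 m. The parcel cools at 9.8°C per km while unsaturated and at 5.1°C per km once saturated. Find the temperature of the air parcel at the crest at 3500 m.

-3.75°C

Dry to 1000 m: -9.8 × 1 km = -9.8°C, so T = 9°C.
Saturated to 3500 m: -5.1 × 2.5 km = -12.75°C, so T = -3.75°C.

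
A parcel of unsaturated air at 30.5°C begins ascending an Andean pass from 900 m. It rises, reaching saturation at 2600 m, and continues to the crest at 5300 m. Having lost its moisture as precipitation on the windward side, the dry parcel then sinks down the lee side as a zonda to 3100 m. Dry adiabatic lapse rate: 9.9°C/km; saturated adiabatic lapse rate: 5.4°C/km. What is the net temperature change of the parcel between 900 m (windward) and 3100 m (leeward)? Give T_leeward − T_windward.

-9.63°C

900 → 2600 m (dry, 9.9°C/km): ΔT = -9.9 × 1.7 = -16.83°C → T = 13.67°C
2600 → 5300 m (saturated, 5.4°C/km): ΔT = -5.4 × 2.7 = -14.58°C → T = -0.91°C
5300 → 3100 m (dry descent, 9.9°C/km): ΔT = +9.9 × 2.2 = +21.78°C → T = 20.87°C
Net change vs windward start: 20.87 − 30.5 = -9.63°C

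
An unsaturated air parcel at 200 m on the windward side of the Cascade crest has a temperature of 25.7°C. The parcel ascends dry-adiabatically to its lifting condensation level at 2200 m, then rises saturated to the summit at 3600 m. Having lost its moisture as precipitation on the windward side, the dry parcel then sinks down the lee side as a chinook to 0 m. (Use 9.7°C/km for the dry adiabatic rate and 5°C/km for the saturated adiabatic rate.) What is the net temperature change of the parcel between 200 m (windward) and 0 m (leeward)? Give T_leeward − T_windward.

200 → 2200 m (dry, 9.7°C/km): ΔT = -9.7 × 2 = -19.4°C → T = 6.3°C
2200 → 3600 m (saturated, 5°C/km): ΔT = -5 × 1.4 = -7°C → T = -0.7°C
3600 → 0 m (dry descent, 9.7°C/km): ΔT = +9.7 × 3.6 = +34.92°C → T = 34.22°C
Net change vs windward start: 34.22 − 25.7 = +8.52°C

+8.52°C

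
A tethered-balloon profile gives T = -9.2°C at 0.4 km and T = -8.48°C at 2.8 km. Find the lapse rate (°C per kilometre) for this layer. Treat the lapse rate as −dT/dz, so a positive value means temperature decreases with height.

Γ = −ΔT/Δz = (-9.2 − (-8.48)) / (2800 − 400) m
  = -0.72°C / 2.4 km = -0.3°C/km

-0.3°C/km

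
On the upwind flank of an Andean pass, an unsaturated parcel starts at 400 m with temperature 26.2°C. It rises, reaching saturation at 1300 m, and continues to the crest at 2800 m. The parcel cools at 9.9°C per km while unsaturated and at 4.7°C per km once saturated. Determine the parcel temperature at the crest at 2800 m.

10.24°C

From 400 m to 1300 m (dry): cools by 9.9 × 0.9 = 8.91°C, giving 17.29°C.
From 1300 m to 2800 m (saturated): cools by 4.7 × 1.5 = 7.05°C, giving 10.24°C.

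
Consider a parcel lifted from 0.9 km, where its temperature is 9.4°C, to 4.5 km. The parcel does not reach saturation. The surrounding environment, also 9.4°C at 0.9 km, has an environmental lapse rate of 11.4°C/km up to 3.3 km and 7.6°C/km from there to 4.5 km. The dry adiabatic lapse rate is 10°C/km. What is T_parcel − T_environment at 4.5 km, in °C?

Parcel:
  From 900 m to 4500 m (dry): cools by 10 × 3.6 = 36°C, giving -26.6°C.
Environment:
  From 900 m to 3300 m (environment, lower layer): cools by 11.4 × 2.4 = 27.36°C, giving -17.96°C.
  From 3300 m to 4500 m (environment, upper layer): cools by 7.6 × 1.2 = 9.12°C, giving -27.08°C.
T_parcel − T_env = -26.6 − (-27.08) = +0.48°C

+0.48°C (parcel warmer than environment)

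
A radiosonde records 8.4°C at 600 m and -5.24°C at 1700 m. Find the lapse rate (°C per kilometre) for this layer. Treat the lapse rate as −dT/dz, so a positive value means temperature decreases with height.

Γ = −ΔT/Δz = (8.4 − (-5.24)) / (1700 − 600) m
  = 13.64°C / 1.1 km = 12.4°C/km

12.4°C/km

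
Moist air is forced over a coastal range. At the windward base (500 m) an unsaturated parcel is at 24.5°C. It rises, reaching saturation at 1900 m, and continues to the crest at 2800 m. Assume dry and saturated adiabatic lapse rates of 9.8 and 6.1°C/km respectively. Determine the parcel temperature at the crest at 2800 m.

500–1900 m, dry: Δz = 1.4 km ⇒ ΔT = -13.72°C; T = 10.78°C
1900–2800 m, saturated: Δz = 0.9 km ⇒ ΔT = -5.49°C; T = 5.29°C

5.29°C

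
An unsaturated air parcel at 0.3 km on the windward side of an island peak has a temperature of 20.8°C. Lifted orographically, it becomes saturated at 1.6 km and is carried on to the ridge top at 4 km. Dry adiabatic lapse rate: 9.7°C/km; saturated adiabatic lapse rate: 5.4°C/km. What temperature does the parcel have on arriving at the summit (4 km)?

300 → 1600 m (dry, 9.7°C/km): ΔT = -9.7 × 1.3 = -12.61°C → T = 8.19°C
1600 → 4000 m (saturated, 5.4°C/km): ΔT = -5.4 × 2.4 = -12.96°C → T = -4.77°C

-4.77°C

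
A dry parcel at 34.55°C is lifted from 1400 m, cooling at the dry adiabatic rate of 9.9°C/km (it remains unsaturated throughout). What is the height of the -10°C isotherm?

Height above start = (34.55 − (-10)) / 9.9 = 4.5 km
Altitude = 1400 m + 4500 m = 5900 m

5900 m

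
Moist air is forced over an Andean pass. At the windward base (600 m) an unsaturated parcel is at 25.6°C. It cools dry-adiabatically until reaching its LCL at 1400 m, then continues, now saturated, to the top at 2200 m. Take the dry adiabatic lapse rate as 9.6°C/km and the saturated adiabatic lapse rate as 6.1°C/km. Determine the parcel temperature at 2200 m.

Dry to 1400 m: -9.6 × 0.8 km = -7.68°C, so T = 17.92°C.
Saturated to 2200 m: -6.1 × 0.8 km = -4.88°C, so T = 13.04°C.

13.04°C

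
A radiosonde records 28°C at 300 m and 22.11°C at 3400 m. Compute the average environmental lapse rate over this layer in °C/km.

1.9°C/km

Γ = −ΔT/Δz = (28 − 22.11) / (3400 − 300) m
  = 5.89°C / 3.1 km = 1.9°C/km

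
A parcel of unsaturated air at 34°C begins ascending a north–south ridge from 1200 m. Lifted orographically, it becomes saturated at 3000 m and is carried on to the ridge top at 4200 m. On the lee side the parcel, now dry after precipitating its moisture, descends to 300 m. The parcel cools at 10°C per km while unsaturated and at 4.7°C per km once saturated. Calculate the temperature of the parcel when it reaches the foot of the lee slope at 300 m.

49.36°C

1200–3000 m, dry: Δz = 1.8 km ⇒ ΔT = -18°C; T = 16°C
3000–4200 m, saturated: Δz = 1.2 km ⇒ ΔT = -5.64°C; T = 10.36°C
4200–300 m, dry descent: Δz = 3.9 km ⇒ ΔT = +39°C; T = 49.36°C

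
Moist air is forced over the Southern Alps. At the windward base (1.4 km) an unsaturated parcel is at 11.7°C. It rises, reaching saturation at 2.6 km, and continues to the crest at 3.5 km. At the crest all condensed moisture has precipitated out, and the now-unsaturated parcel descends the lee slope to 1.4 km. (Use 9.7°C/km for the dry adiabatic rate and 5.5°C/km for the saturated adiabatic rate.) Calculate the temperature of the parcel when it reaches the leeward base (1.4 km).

From 1400 m to 2600 m (dry): cools by 9.7 × 1.2 = 11.64°C, giving 0.06°C.
From 2600 m to 3500 m (saturated): cools by 5.5 × 0.9 = 4.95°C, giving -4.89°C.
From 3500 m to 1400 m (dry descent): warms by 9.7 × 2.1 = 20.37°C, giving 15.48°C.

15.48°C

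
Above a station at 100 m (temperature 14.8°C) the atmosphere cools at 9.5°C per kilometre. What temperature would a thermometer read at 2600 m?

-8.95°C

Environmental to 2600 m: -9.5 × 2.5 km = -23.75°C, so T = -8.95°C.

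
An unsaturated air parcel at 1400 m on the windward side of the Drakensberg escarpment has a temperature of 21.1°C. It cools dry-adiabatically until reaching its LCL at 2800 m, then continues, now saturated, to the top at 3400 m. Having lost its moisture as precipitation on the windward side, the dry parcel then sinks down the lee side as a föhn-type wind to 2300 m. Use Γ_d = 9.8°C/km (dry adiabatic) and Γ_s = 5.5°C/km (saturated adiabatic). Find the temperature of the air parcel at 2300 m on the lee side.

Dry to 2800 m: -9.8 × 1.4 km = -13.72°C, so T = 7.38°C.
Saturated to 3400 m: -5.5 × 0.6 km = -3.3°C, so T = 4.08°C.
Dry descent to 2300 m: +9.8 × 1.1 km = +10.78°C, so T = 14.86°C.

14.86°C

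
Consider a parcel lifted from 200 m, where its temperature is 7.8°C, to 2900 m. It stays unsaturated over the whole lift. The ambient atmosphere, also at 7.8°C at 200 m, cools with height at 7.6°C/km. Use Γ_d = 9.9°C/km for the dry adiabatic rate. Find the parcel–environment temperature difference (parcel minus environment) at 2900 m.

-6.21°C (parcel cooler than environment)

Parcel:
  200–2900 m, dry: Δz = 2.7 km ⇒ ΔT = -26.73°C; T = -18.93°C
Environment:
  200–2900 m, environment: Δz = 2.7 km ⇒ ΔT = -20.52°C; T = -12.72°C
T_parcel − T_env = -18.93 − (-12.72) = -6.21°C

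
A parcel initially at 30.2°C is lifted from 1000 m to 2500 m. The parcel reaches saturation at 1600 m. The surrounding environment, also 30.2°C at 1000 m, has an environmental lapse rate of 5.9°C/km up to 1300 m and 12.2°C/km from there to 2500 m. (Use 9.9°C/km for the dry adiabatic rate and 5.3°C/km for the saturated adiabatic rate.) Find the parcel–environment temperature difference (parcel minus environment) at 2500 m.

+5.7°C (parcel warmer than environment)

Parcel:
  1000–1600 m, dry: Δz = 0.6 km ⇒ ΔT = -5.94°C; T = 24.26°C
  1600–2500 m, saturated: Δz = 0.9 km ⇒ ΔT = -4.77°C; T = 19.49°C
Environment:
  1000–1300 m, environment, lower layer: Δz = 0.3 km ⇒ ΔT = -1.77°C; T = 28.43°C
  1300–2500 m, environment, upper layer: Δz = 1.2 km ⇒ ΔT = -14.64°C; T = 13.79°C
T_parcel − T_env = 19.49 − 13.79 = +5.7°C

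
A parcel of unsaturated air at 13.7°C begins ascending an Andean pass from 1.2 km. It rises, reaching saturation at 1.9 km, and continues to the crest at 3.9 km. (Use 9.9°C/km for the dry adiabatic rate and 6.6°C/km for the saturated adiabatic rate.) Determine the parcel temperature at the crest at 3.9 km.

Dry to 1900 m: -9.9 × 0.7 km = -6.93°C, so T = 6.77°C.
Saturated to 3900 m: -6.6 × 2 km = -13.2°C, so T = -6.43°C.

-6.43°C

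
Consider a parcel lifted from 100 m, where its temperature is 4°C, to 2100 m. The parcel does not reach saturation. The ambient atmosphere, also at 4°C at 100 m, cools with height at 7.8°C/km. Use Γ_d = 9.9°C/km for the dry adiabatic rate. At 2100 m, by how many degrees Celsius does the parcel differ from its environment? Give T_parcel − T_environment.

Parcel:
  From 100 m to 2100 m (dry): cools by 9.9 × 2 = 19.8°C, giving -15.8°C.
Environment:
  From 100 m to 2100 m (environment): cools by 7.8 × 2 = 15.6°C, giving -11.6°C.
T_parcel − T_env = -15.8 − (-11.6) = -4.2°C

-4.2°C (parcel cooler than environment)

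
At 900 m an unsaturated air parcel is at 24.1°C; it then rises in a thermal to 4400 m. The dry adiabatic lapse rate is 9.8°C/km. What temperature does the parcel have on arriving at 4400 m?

From 900 m to 4400 m (dry adiabatic): cools by 9.8 × 3.5 = 34.3°C, giving -10.2°C.

-10.2°C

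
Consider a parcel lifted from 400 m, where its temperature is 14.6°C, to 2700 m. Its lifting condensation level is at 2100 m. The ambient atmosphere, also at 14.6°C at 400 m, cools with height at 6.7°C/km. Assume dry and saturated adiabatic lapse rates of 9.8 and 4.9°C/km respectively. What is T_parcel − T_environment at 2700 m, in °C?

Parcel:
  400–2100 m, dry: Δz = 1.7 km ⇒ ΔT = -16.66°C; T = -2.06°C
  2100–2700 m, saturated: Δz = 0.6 km ⇒ ΔT = -2.94°C; T = -5°C
Environment:
  400–2700 m, environment: Δz = 2.3 km ⇒ ΔT = -15.41°C; T = -0.81°C
T_parcel − T_env = -5 − (-0.81) = -4.19°C

-4.19°C (parcel cooler than environment)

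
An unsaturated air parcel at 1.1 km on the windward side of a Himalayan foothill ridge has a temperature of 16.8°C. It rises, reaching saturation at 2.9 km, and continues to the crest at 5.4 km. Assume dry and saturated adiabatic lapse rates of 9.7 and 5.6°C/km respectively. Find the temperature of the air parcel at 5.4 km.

-14.66°C

From 1100 m to 2900 m (dry): cools by 9.7 × 1.8 = 17.46°C, giving -0.66°C.
From 2900 m to 5400 m (saturated): cools by 5.6 × 2.5 = 14°C, giving -14.66°C.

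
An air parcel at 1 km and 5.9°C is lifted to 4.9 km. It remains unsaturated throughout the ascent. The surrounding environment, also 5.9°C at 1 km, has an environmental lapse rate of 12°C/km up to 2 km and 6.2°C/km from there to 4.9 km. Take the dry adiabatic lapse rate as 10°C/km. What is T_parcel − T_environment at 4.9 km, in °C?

Parcel:
  From 1000 m to 4900 m (dry): cools by 10 × 3.9 = 39°C, giving -33.1°C.
Environment:
  From 1000 m to 2000 m (environment, lower layer): cools by 12 × 1 = 12°C, giving -6.1°C.
  From 2000 m to 4900 m (environment, upper layer): cools by 6.2 × 2.9 = 17.98°C, giving -24.08°C.
T_parcel − T_env = -33.1 − (-24.08) = -9.02°C

-9.02°C (parcel cooler than environment)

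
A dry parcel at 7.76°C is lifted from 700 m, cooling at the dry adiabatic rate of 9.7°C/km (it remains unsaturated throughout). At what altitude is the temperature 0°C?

Height above start = (7.76 − 0) / 9.7 = 0.8 km
Altitude = 700 m + 800 m = 1500 m

1500 m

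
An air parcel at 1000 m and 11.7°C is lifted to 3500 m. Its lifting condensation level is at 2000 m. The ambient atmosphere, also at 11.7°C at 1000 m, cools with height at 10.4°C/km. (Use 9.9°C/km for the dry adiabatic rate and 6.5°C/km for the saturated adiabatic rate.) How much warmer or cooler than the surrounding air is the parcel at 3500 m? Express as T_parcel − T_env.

Parcel:
  Dry to 2000 m: -9.9 × 1 km = -9.9°C, so T = 1.8°C.
  Saturated to 3500 m: -6.5 × 1.5 km = -9.75°C, so T = -7.95°C.
Environment:
  Environment to 3500 m: -10.4 × 2.5 km = -26°C, so T = -14.3°C.
T_parcel − T_env = -7.95 − (-14.3) = +6.35°C

+6.35°C (parcel warmer than environment)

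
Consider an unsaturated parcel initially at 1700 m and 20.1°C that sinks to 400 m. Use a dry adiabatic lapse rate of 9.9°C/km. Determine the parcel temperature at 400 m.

From 1700 m to 400 m (dry adiabatic): warms by 9.9 × 1.3 = 12.87°C, giving 32.97°C.

32.97°C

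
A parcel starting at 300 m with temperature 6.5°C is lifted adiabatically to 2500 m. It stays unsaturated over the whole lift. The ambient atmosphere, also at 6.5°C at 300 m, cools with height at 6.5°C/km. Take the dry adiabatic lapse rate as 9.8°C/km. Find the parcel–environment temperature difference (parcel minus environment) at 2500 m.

-7.26°C (parcel cooler than environment)

Parcel:
  From 300 m to 2500 m (dry): cools by 9.8 × 2.2 = 21.56°C, giving -15.06°C.
Environment:
  From 300 m to 2500 m (environment): cools by 6.5 × 2.2 = 14.3°C, giving -7.8°C.
T_parcel − T_env = -15.06 − (-7.8) = -7.26°C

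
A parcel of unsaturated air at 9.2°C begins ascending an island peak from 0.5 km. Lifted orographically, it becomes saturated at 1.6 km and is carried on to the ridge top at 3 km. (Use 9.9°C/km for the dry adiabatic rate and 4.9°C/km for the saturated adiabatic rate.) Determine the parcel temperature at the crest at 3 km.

500–1600 m, dry: Δz = 1.1 km ⇒ ΔT = -10.89°C; T = -1.69°C
1600–3000 m, saturated: Δz = 1.4 km ⇒ ΔT = -6.86°C; T = -8.55°C

-8.55°C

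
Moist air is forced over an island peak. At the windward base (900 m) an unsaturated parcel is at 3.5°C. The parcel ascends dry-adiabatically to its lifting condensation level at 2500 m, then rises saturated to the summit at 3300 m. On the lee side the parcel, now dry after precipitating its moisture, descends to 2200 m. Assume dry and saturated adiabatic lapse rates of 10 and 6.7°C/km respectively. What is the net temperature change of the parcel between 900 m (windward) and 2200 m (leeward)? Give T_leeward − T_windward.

-10.36°C

900 → 2500 m (dry, 10°C/km): ΔT = -10 × 1.6 = -16°C → T = -12.5°C
2500 → 3300 m (saturated, 6.7°C/km): ΔT = -6.7 × 0.8 = -5.36°C → T = -17.86°C
3300 → 2200 m (dry descent, 10°C/km): ΔT = +10 × 1.1 = +11°C → T = -6.86°C
Net change vs windward start: -6.86 − 3.5 = -10.36°C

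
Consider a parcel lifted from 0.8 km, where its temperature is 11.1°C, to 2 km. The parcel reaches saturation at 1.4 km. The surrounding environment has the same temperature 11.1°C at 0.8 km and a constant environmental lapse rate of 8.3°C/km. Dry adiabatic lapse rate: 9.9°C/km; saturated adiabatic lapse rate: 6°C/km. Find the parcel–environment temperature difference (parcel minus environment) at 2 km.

Parcel:
  From 800 m to 1400 m (dry): cools by 9.9 × 0.6 = 5.94°C, giving 5.16°C.
  From 1400 m to 2000 m (saturated): cools by 6 × 0.6 = 3.6°C, giving 1.56°C.
Environment:
  From 800 m to 2000 m (environment): cools by 8.3 × 1.2 = 9.96°C, giving 1.14°C.
T_parcel − T_env = 1.56 − 1.14 = +0.42°C

+0.42°C (parcel warmer than environment)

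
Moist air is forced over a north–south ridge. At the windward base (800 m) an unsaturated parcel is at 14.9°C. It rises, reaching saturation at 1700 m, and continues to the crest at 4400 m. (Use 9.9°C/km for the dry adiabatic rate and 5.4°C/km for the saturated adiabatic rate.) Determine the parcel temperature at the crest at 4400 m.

From 800 m to 1700 m (dry): cools by 9.9 × 0.9 = 8.91°C, giving 5.99°C.
From 1700 m to 4400 m (saturated): cools by 5.4 × 2.7 = 14.58°C, giving -8.59°C.

-8.59°C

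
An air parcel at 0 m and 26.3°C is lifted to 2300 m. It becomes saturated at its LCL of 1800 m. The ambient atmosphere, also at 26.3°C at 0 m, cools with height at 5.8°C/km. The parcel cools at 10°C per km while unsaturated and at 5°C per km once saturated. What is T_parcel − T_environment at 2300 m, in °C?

-7.16°C (parcel cooler than environment)

Parcel:
  From 0 m to 1800 m (dry): cools by 10 × 1.8 = 18°C, giving 8.3°C.
  From 1800 m to 2300 m (saturated): cools by 5 × 0.5 = 2.5°C, giving 5.8°C.
Environment:
  From 0 m to 2300 m (environment): cools by 5.8 × 2.3 = 13.34°C, giving 12.96°C.
T_parcel − T_env = 5.8 − 12.96 = -7.16°C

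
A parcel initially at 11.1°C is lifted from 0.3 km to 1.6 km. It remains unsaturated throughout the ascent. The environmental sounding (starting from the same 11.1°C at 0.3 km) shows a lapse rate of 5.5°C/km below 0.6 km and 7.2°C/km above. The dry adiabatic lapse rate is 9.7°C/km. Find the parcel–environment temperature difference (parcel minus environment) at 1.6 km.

-3.76°C (parcel cooler than environment)

Parcel:
  Dry to 1600 m: -9.7 × 1.3 km = -12.61°C, so T = -1.51°C.
Environment:
  Environment, lower layer to 600 m: -5.5 × 0.3 km = -1.65°C, so T = 9.45°C.
  Environment, upper layer to 1600 m: -7.2 × 1 km = -7.2°C, so T = 2.25°C.
T_parcel − T_env = -1.51 − 2.25 = -3.76°C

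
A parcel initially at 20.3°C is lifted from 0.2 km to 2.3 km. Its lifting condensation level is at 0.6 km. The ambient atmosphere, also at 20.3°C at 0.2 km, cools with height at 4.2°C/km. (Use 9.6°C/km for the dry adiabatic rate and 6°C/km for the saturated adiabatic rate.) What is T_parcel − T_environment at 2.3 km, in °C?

Parcel:
  Dry to 600 m: -9.6 × 0.4 km = -3.84°C, so T = 16.46°C.
  Saturated to 2300 m: -6 × 1.7 km = -10.2°C, so T = 6.26°C.
Environment:
  Environment to 2300 m: -4.2 × 2.1 km = -8.82°C, so T = 11.48°C.
T_parcel − T_env = 6.26 − 11.48 = -5.22°C

-5.22°C (parcel cooler than environment)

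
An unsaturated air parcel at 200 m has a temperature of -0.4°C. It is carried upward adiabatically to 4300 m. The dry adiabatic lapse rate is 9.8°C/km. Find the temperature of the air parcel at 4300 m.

200 → 4300 m (dry adiabatic, 9.8°C/km): ΔT = -9.8 × 4.1 = -40.18°C → T = -40.58°C

-40.58°C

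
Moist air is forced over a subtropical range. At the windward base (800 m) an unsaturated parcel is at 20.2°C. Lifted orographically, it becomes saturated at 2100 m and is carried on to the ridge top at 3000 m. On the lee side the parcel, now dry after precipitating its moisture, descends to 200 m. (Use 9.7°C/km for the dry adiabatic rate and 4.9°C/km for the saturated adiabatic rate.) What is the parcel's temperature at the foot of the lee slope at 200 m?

800 → 2100 m (dry, 9.7°C/km): ΔT = -9.7 × 1.3 = -12.61°C → T = 7.59°C
2100 → 3000 m (saturated, 4.9°C/km): ΔT = -4.9 × 0.9 = -4.41°C → T = 3.18°C
3000 → 200 m (dry descent, 9.7°C/km): ΔT = +9.7 × 2.8 = +27.16°C → T = 30.34°C

30.34°C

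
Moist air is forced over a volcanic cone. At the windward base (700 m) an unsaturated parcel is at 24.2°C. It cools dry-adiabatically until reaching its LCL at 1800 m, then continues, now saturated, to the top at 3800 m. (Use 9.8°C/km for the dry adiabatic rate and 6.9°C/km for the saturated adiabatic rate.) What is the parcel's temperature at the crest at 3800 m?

-0.38°C

700–1800 m, dry: Δz = 1.1 km ⇒ ΔT = -10.78°C; T = 13.42°C
1800–3800 m, saturated: Δz = 2 km ⇒ ΔT = -13.8°C; T = -0.38°C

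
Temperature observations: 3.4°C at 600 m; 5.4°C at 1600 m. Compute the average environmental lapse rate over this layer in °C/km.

Γ = −ΔT/Δz = (3.4 − 5.4) / (1600 − 600) m
  = -2°C / 1 km = -2°C/km

-2°C/km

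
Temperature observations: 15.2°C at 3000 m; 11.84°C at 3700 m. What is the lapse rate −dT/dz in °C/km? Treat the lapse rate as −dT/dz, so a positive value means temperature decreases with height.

Γ = −ΔT/Δz = (15.2 − 11.84) / (3700 − 3000) m
  = 3.36°C / 0.7 km = 4.8°C/km

4.8°C/km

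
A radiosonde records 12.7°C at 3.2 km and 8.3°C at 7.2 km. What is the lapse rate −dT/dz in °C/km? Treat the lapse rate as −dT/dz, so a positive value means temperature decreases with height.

1.1°C/km

Γ = −ΔT/Δz = (12.7 − 8.3) / (7200 − 3200) m
  = 4.4°C / 4 km = 1.1°C/km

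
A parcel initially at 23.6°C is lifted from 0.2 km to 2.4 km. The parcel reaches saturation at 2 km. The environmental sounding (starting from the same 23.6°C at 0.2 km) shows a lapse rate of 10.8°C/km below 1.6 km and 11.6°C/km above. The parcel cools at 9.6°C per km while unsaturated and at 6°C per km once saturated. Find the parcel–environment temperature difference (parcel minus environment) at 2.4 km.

+4.72°C (parcel warmer than environment)

Parcel:
  From 200 m to 2000 m (dry): cools by 9.6 × 1.8 = 17.28°C, giving 6.32°C.
  From 2000 m to 2400 m (saturated): cools by 6 × 0.4 = 2.4°C, giving 3.92°C.
Environment:
  From 200 m to 1600 m (environment, lower layer): cools by 10.8 × 1.4 = 15.12°C, giving 8.48°C.
  From 1600 m to 2400 m (environment, upper layer): cools by 11.6 × 0.8 = 9.28°C, giving -0.8°C.
T_parcel − T_env = 3.92 − (-0.8) = +4.72°C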